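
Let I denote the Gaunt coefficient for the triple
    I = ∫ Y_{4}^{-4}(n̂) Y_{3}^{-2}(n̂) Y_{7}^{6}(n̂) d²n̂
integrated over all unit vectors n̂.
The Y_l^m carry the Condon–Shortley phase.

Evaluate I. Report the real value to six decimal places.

Checks pass: Σm=0; 14 even; l₃=7∈[1,7].
(2·4+1)(2·3+1)(2·7+1) = 945
Δ: 0! 8! 6! / 15! → 1/45045
sum: t=0:+1/20736 = 1/20736
3j²(4 3 7; 0 0 0) = Δ·Π!·Σ² = 35/1287  (sign -1)
sum: t=0:+1/4838400 = 1/4838400
3j²(4 3 7; -4 -2 6) = Δ·Π!·Σ² = 1/35  (sign -1)
combine: 4πI² = 945·35/1287·1/35 = 105/143
take √, sign +1: I = 0.24172507

0.241725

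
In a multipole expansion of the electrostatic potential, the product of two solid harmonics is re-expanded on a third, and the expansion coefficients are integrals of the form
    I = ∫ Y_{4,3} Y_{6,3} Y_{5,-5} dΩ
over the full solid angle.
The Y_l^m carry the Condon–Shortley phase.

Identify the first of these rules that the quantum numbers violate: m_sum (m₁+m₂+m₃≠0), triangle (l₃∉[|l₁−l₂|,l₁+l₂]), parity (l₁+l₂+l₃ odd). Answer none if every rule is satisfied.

m_sum

Σmᵢ = 1  ✗
l₃∈[|l₁−l₂|,l₁+l₂]=[2,10], have l₃=5
Σlᵢ = 15 ⇒ odd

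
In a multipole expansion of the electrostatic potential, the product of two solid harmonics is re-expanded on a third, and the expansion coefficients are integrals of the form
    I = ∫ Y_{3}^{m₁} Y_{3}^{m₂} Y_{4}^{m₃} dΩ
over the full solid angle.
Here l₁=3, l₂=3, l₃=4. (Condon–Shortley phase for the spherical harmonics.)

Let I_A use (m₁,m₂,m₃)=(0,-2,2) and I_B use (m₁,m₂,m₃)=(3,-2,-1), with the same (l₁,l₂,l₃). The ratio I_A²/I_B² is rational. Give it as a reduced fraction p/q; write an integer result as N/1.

1/10

Same 3,3,4: normalisation and zero-m 3j drop out of the ratio.
A: Δ: 2! 4! 4! / 11! → 1/34650; sum: t=0:+1/72 t=1:−1/96 = 1/288; 3j²(3 3 4; 0 -2 2) = Δ·Π!·Σ² = 1/462  (sign +1)
B: Δ: 2! 4! 4! / 11! → 1/34650; sum: t=0:+1/288 = 1/288; 3j²(3 3 4; 3 -2 -1) = Δ·Π!·Σ² = 5/231  (sign -1)
I_A²/I_B² = (1/462)/(5/231) = 1/10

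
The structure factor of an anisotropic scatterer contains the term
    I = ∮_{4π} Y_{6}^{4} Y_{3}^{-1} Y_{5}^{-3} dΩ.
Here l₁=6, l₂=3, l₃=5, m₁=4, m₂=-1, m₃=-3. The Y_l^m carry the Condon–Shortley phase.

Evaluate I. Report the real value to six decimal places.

Checks pass: Σm=0; 14 even; l₃=5∈[3,9].
(2·6+1)(2·3+1)(2·5+1) = 1001
Δ: 4! 8! 2! / 15! → 1/675675
sum: t=1:−1/8640 t=2:+1/2304 t=3:−1/8640 = 7/34560
3j²(6 3 5; 0 0 0) = Δ·Π!·Σ² = 7/429  (sign -1)
sum: t=0:+1/69120 t=1:−1/30240 t=2:+1/322560 = -1/64512
3j²(6 3 5; 4 -1 -3) = Δ·Π!·Σ² = 10/1001  (sign -1)
combine: 4πI² = 1001·7/429·10/1001 = 70/429
take √, sign +1: I = 0.11395029

0.113950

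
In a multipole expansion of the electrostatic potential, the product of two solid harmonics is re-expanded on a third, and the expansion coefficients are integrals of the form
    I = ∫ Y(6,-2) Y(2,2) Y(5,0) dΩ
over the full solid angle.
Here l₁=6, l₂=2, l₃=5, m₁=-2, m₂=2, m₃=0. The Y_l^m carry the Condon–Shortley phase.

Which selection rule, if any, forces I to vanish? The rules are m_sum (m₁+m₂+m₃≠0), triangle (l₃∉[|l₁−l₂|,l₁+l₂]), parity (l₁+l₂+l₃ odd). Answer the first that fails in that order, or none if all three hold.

m₁+m₂+m₃ = -2 + 2 + 0 = 0  ✓
triangle: |6−2|=4 ≤ l₃=5 ≤ 6+2=8  ✓
parity: l₁+l₂+l₃ = 13 is odd  ✗

parity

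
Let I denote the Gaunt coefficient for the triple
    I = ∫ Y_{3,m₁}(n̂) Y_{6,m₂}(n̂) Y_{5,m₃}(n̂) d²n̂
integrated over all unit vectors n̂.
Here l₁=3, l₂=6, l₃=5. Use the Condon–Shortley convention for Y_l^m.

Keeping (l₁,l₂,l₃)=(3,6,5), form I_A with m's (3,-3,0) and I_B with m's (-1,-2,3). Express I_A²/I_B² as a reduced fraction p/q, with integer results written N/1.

12/7

Shared (l₁,l₂,l₃)=(3,6,5): N and (l;000)² cancel in I_A²/I_B².
A: Δ = 4!·2!·8!/15! = 1/675675; Racah Σ t=0..0: t=0:+1/34560 = 1/34560; ⇒ 3j(3 6 5; 3 -3 0)² = 4/143, sgn -1
B: Δ = 4!·2!·8!/15! = 1/675675; Racah Σ t=2..4: t=2:+1/11520 t=3:−1/30240 t=4:+1/1935360 = 1/18432; ⇒ 3j(3 6 5; -1 -2 3)² = 7/429, sgn +1
I_A²/I_B² = (4/143)/(7/429) = 12/7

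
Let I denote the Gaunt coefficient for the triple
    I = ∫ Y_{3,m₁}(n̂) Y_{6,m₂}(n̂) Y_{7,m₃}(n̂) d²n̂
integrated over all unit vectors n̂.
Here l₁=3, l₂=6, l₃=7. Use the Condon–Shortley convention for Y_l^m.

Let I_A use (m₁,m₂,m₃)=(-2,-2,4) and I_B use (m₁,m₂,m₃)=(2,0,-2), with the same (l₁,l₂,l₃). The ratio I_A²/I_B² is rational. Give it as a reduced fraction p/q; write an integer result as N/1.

55/168

Same 3,6,7: normalisation and zero-m 3j drop out of the ratio.
A: Δ: 2! 4! 10! / 17! → 1/2042040; sum: t=1:−1/725760 t=2:+1/967680 = -1/2903040; 3j²(3 6 7; -2 -2 4) = Δ·Π!·Σ² = 5/3094  (sign +1)
B: Δ: 2! 4! 10! / 17! → 1/2042040; sum: t=0:+1/207360 t=1:−1/345600 = 1/518400; 3j²(3 6 7; 2 0 -2) = Δ·Π!·Σ² = 12/2431  (sign -1)
I_A²/I_B² = (5/3094)/(12/2431) = 55/168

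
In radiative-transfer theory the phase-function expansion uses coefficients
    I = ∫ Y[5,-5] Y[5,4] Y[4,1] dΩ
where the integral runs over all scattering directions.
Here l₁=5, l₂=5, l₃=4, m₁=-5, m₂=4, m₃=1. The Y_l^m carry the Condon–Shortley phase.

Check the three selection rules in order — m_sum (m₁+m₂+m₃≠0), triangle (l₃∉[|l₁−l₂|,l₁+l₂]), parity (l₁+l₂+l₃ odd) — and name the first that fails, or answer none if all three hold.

Σmᵢ = 0  ✓
l₃∈[|l₁−l₂|,l₁+l₂]=[0,10], have l₃=4  ✓
Σlᵢ = 14 ⇒ even  ✓

none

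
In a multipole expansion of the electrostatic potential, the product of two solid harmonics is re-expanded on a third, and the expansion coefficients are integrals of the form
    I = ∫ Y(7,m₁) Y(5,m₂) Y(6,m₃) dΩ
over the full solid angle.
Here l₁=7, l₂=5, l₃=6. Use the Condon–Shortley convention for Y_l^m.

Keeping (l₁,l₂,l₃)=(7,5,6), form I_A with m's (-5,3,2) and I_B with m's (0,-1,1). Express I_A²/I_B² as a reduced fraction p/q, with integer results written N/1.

l's match ⇒ only the (l;m) 3-j factors differ between A and B.
A: triangle coeff Δ(7,5,6) = 1/174594420; Σ_t [4,6]: t=4:+1/46448640 t=5:−1/3628800 t=6:+1/4147200 = -1/77414400; (3j)²=3/41990 [(7 5 6; -5 3 2)], sign=-1
B: triangle coeff Δ(7,5,6) = 1/174594420; Σ_t [0,4]: t=0:+1/87091200 t=1:−1/1036800 t=2:+1/138240 t=3:−1/124416 t=4:+1/829440 = -1/1814400; (3j)²=64/138567 [(7 5 6; 0 -1 1)], sign=+1
I_A²/I_B² = (3/41990)/(64/138567) = 99/640

99/640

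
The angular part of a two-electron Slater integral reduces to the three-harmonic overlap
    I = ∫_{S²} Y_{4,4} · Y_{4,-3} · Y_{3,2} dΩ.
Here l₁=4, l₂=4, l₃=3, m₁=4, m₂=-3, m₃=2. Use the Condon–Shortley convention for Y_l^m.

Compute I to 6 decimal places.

m-sum = 4 − 3 + 2 = 3 ≠ 0 ⇒ I = 0

0.000000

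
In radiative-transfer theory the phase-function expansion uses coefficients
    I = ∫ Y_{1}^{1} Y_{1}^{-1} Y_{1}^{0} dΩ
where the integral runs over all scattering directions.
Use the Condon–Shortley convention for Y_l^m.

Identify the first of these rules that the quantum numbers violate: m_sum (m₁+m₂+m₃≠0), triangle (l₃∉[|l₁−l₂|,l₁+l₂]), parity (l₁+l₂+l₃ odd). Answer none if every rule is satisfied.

Σmᵢ = 0  ✓
l₃∈[|l₁−l₂|,l₁+l₂]=[0,2], have l₃=1  ✓
Σlᵢ = 3 ⇒ odd  ✗

parity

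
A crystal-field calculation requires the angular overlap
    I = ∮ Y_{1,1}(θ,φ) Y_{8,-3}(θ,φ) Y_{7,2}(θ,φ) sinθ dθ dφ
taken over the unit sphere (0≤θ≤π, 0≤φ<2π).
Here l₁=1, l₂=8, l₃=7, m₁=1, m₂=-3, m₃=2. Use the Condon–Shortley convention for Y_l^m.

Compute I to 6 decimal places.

-0.226917

m-sum 0 ✓  L=16 even ✓  7≤7≤9 ✓
Π(2lᵢ+1) = 3×17×15 = 765
triangle coeff Δ(1,8,7) = 1/2040
Σ_t [1,1]: t=1:−1/25401600 = -1/25401600
(3j)²=8/255 [(1 8 7; 0 0 0)], sign=+1
Σ_t [0,0]: t=0:+1/87091200 = 1/87091200
(3j)²=11/408 [(1 8 7; 1 -3 2)], sign=-1
⇒ 4πI² = 11/17
I = (-1)√(11/17/(4π)) = -0.22691696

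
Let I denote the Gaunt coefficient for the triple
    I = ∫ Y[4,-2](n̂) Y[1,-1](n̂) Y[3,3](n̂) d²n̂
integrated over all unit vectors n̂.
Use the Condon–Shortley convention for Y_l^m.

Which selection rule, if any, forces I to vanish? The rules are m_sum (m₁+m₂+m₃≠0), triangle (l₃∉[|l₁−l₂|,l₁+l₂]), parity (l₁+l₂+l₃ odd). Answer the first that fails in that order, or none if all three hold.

none

Σmᵢ = 0  ✓
l₃∈[|l₁−l₂|,l₁+l₂]=[3,5], have l₃=3  ✓
Σlᵢ = 8 ⇒ even  ✓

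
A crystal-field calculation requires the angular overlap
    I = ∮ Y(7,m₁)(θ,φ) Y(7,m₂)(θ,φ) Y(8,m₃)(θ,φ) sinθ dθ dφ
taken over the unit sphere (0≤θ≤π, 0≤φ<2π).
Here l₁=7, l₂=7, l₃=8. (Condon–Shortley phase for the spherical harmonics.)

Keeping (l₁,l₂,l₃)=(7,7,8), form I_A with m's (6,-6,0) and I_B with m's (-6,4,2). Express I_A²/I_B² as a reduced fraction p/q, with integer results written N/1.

10933/15750

Shared (l₁,l₂,l₃)=(7,7,8): N and (l;000)² cancel in I_A²/I_B².
A: Δ = 6!·8!·8!/23! = 1/22086194130; Racah Σ t=0..1: t=0:+1/18289152000 t=1:−1/195084288000 = 29/585252864000; ⇒ 3j(7 7 8; 6 -6 0)² = 10933/1560090, sgn +1
B: Δ = 6!·8!·8!/23! = 1/22086194130; Racah Σ t=5..6: t=5:−1/6967296000 t=6:+1/2612736000 = 1/4180377600; ⇒ 3j(7 7 8; -6 4 2)² = 75/7429, sgn +1
I_A²/I_B² = (10933/1560090)/(75/7429) = 10933/15750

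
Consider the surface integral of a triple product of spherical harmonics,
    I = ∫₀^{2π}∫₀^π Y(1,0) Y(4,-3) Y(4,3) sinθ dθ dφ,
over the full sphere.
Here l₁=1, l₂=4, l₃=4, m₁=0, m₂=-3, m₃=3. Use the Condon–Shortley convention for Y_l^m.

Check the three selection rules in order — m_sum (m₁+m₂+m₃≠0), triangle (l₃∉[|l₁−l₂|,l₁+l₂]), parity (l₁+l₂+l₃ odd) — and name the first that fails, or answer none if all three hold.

azimuthal sum: 0 − 3 + 3 = 0  ✓
3 ≤ 4 ≤ 5 (triangle on l)  ✓
L = 1 + 4 + 4 = 9 (odd)  ✗

parity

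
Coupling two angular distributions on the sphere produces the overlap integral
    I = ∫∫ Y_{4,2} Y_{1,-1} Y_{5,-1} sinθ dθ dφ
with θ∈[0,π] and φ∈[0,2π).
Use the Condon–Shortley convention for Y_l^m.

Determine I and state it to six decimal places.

Checks pass: Σm=0; 10 even; l₃=5∈[3,5].
(2·4+1)(2·1+1)(2·5+1) = 297
Δ: 0! 8! 2! / 11! → 1/495
sum: t=0:+1/576 = 1/576
3j²(4 1 5; 0 0 0) = Δ·Π!·Σ² = 5/99  (sign -1)
sum: t=0:+1/2880 = 1/2880
3j²(4 1 5; 2 -1 -1) = Δ·Π!·Σ² = 2/165  (sign +1)
combine: 4πI² = 297·5/99·2/165 = 2/11
take √, sign -1: I = -0.12028562

-0.120286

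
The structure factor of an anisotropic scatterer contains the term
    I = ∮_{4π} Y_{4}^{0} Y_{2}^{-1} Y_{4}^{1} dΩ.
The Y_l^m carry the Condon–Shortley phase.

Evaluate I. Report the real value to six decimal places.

-0.044869

m-sum 0 ✓  L=10 even ✓  2≤4≤6 ✓
Π(2lᵢ+1) = 9×5×9 = 405
triangle coeff Δ(4,2,4) = 1/13860
Σ_t [0,2]: t=0:+1/192 t=1:−1/36 t=2:+1/192 = -5/288
(3j)²=20/693 [(4 2 4; 0 0 0)], sign=-1
Σ_t [0,1]: t=0:+1/96 t=1:−1/72 = -1/288
(3j)²=1/462 [(4 2 4; 0 -1 1)], sign=+1
⇒ 4πI² = 150/5929
I = (-1)√(150/5929/(4π)) = -0.04486937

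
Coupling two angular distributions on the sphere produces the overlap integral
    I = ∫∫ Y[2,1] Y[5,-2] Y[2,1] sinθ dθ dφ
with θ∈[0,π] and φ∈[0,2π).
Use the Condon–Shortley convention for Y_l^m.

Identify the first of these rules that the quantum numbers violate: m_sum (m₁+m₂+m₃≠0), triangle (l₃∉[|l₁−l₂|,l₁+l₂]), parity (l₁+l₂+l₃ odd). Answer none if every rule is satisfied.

Σmᵢ = 0  ✓
l₃∈[|l₁−l₂|,l₁+l₂]=[3,7], have l₃=2  ✗
Σlᵢ = 9 ⇒ odd

triangle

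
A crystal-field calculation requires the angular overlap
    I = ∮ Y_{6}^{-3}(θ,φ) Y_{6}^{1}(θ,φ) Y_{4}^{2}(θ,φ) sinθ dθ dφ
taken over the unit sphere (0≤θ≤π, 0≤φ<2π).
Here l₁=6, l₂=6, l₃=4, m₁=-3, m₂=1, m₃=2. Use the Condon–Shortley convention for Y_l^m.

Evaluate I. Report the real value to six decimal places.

0.036205

Rules hold: Σm=0, L=16 even, 0≤4≤12.
N = 13·13·9 = 1521
Δ = 8!·4!·4!/17! = 1/15315300
Racah Σ t=2..6: t=2:+1/829440 t=3:−1/25920 t=4:+1/9216 t=5:−1/25920 t=6:+1/829440 = 7/207360
⇒ 3j(6 6 4; 0 0 0)² = 28/2431, sgn +1
Racah Σ t=5..7: t=5:−1/69120 t=6:+1/51840 t=7:−1/483840 = 1/362880
⇒ 3j(6 6 4; -3 1 2)² = 16/17017, sgn +1
4πI² = N·(3j₀)²·(3jₘ)² = 576/34969
I = +1·√(0.0164717/4π) = 0.03620468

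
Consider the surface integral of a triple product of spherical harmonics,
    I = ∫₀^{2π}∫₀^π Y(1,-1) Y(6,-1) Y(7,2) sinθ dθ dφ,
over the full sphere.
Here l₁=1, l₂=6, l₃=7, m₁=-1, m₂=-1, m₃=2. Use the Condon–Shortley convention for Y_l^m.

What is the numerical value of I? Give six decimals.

0.209937

Checks pass: Σm=0; 14 even; l₃=7∈[5,7].
(2·1+1)(2·6+1)(2·7+1) = 585
Δ: 0! 2! 12! / 15! → 1/1365
sum: t=0:+1/518400 = 1/518400
3j²(1 6 7; 0 0 0) = Δ·Π!·Σ² = 7/195  (sign -1)
sum: t=0:+1/1209600 = 1/1209600
3j²(1 6 7; -1 -1 2) = Δ·Π!·Σ² = 12/455  (sign -1)
combine: 4πI² = 585·7/195·12/455 = 36/65
take √, sign +1: I = 0.20993732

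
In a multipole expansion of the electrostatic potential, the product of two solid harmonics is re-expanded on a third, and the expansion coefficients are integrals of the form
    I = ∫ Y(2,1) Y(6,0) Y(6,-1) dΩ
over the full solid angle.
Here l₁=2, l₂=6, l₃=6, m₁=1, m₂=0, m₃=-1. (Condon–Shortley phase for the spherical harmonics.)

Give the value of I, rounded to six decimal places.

-0.030344

Rules hold: Σm=0, L=14 even, 4≤6≤8.
N = 5·13·13 = 845
Δ = 2!·2!·10!/15! = 1/90090
Racah Σ t=0..2: t=0:+1/69120 t=1:−1/14400 t=2:+1/69120 = -7/172800
⇒ 3j(2 6 6; 0 0 0)² = 14/715, sgn -1
Racah Σ t=0..1: t=0:+1/34560 t=1:−1/28800 = -1/172800
⇒ 3j(2 6 6; 1 0 -1)² = 1/1430, sgn +1
4πI² = N·(3j₀)²·(3jₘ)² = 7/605
I = -1·√(0.0115702/4π) = -0.03034355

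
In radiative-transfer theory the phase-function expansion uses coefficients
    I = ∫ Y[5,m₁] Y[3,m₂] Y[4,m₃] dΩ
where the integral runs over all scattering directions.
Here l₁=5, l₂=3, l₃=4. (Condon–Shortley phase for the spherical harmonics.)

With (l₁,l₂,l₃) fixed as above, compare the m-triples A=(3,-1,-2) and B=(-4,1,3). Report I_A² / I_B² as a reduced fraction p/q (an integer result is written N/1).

Shared (l₁,l₂,l₃)=(5,3,4): N and (l;000)² cancel in I_A²/I_B².
A: Δ = 4!·6!·2!/13! = 1/180180; Racah Σ t=0..2: t=0:+1/2304 t=1:−1/720 t=2:+1/5760 = -1/1280; ⇒ 3j(5 3 4; 3 -1 -2)² = 27/1430, sgn -1
B: Δ = 4!·6!·2!/13! = 1/180180; Racah Σ t=3..4: t=3:−1/4320 t=4:+1/5760 = -1/17280; ⇒ 3j(5 3 4; -4 1 3)² = 7/4290, sgn +1
I_A²/I_B² = (27/1430)/(7/4290) = 81/7

81/7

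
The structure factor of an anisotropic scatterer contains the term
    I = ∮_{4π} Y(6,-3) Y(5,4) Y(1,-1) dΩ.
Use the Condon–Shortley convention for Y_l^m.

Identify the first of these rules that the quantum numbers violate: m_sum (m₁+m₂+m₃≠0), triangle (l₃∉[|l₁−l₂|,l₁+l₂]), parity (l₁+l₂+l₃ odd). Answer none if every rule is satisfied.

none

azimuthal sum: -3 + 4 − 1 = 0  ✓
1 ≤ 1 ≤ 11 (triangle on l)  ✓
L = 6 + 5 + 1 = 12 (even)  ✓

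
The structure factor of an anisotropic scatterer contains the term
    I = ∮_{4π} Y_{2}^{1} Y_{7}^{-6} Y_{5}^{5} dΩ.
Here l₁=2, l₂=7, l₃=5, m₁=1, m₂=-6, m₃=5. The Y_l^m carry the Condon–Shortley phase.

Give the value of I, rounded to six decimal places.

0.191646

m-sum 0 ✓  L=14 even ✓  5≤5≤9 ✓
Π(2lᵢ+1) = 5×15×11 = 825
triangle coeff Δ(2,7,5) = 1/15015
Σ_t [2,2]: t=2:+1/57600 = 1/57600
(3j)²=21/715 [(2 7 5; 0 0 0)], sign=-1
Σ_t [1,1]: t=1:−1/21772800 = -1/21772800
(3j)²=2/105 [(2 7 5; 1 -6 5)], sign=-1
⇒ 4πI² = 6/13
I = (+1)√(6/13/(4π)) = 0.19164567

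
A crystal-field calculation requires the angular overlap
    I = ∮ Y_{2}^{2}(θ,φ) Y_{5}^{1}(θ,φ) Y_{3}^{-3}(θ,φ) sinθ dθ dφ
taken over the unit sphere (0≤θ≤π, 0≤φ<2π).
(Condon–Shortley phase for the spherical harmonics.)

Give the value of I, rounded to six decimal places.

m-sum 0 ✓  L=10 even ✓  3≤3≤7 ✓
Π(2lᵢ+1) = 5×11×7 = 385
triangle coeff Δ(2,5,3) = 1/2310
Σ_t [2,2]: t=2:+1/144 = 1/144
(3j)²=10/231 [(2 5 3; 0 0 0)], sign=-1
Σ_t [0,0]: t=0:+1/17280 = 1/17280
(3j)²=1/2310 [(2 5 3; 2 1 -3)], sign=+1
⇒ 4πI² = 5/693
I = (-1)√(5/693/(4π)) = -0.02396147

-0.023961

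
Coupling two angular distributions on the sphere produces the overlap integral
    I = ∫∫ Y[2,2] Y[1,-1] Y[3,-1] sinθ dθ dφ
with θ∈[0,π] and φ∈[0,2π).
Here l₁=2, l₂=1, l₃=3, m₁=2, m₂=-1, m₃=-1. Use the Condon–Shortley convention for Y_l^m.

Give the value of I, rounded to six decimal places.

-0.082589

Rules hold: Σm=0, L=6 even, 1≤3≤3.
N = 5·3·7 = 105
Δ = 0!·4!·2!/7! = 1/105
Racah Σ t=0..0: t=0:+1/4 = 1/4
⇒ 3j(2 1 3; 0 0 0)² = 3/35, sgn -1
Racah Σ t=0..0: t=0:+1/48 = 1/48
⇒ 3j(2 1 3; 2 -1 -1)² = 1/105, sgn +1
4πI² = N·(3j₀)²·(3jₘ)² = 3/35
I = -1·√(0.0857143/4π) = -0.08258890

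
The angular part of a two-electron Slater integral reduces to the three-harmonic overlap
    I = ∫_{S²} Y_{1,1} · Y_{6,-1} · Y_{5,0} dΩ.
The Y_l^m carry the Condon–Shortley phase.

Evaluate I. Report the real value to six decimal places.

-0.187239

Checks pass: Σm=0; 12 even; l₃=5∈[5,7].
(2·1+1)(2·6+1)(2·5+1) = 429
Δ: 2! 0! 10! / 13! → 1/858
sum: t=1:−1/14400 = -1/14400
3j²(1 6 5; 0 0 0) = Δ·Π!·Σ² = 6/143  (sign +1)
sum: t=0:+1/28800 = 1/28800
3j²(1 6 5; 1 -1 0) = Δ·Π!·Σ² = 7/286  (sign -1)
combine: 4πI² = 429·6/143·7/286 = 63/143
take √, sign -1: I = -0.18723944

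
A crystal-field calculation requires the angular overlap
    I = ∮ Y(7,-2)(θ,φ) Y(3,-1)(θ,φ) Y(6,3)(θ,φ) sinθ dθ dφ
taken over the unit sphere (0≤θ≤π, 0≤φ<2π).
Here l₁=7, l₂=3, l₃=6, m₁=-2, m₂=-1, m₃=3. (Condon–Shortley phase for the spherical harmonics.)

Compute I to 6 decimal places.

-0.122872

m-sum 0 ✓  L=16 even ✓  4≤6≤10 ✓
Π(2lᵢ+1) = 15×7×13 = 1365
triangle coeff Δ(7,3,6) = 1/2042040
Σ_t [1,3]: t=1:−1/207360 t=2:+1/57600 t=3:−1/207360 = 1/129600
(3j)²=168/12155 [(7 3 6; 0 0 0)], sign=+1
Σ_t [0,2]: t=0:+1/17418240 t=1:−1/483840 t=2:+1/241920 = 37/17418240
(3j)²=1369/136136 [(7 3 6; -2 -1 3)], sign=-1
⇒ 4πI² = 86247/454597
I = (-1)√(86247/454597/(4π)) = -0.12287224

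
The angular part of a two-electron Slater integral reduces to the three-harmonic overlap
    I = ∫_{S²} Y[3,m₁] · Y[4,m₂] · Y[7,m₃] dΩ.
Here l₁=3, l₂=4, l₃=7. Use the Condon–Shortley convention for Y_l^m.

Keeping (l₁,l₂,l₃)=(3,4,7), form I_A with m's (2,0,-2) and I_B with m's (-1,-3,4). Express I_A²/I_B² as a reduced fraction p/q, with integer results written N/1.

l's match ⇒ only the (l;m) 3-j factors differ between A and B.
A: triangle coeff Δ(3,4,7) = 1/45045; Σ_t [0,0]: t=0:+1/69120 = 1/69120; (3j)²=2/143 [(3 4 7; 2 0 -2)], sign=-1
B: triangle coeff Δ(3,4,7) = 1/45045; Σ_t [0,0]: t=0:+1/241920 = 1/241920; (3j)²=2/91 [(3 4 7; -1 -3 4)], sign=-1
I_A²/I_B² = (2/143)/(2/91) = 7/11

7/11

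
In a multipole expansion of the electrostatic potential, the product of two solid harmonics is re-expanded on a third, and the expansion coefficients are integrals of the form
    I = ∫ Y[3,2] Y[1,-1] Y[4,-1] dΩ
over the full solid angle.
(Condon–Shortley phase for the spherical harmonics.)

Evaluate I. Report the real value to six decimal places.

Rules hold: Σm=0, L=8 even, 2≤4≤4.
N = 7·3·9 = 189
Δ = 0!·6!·2!/9! = 1/252
Racah Σ t=0..0: t=0:+1/36 = 1/36
⇒ 3j(3 1 4; 0 0 0)² = 4/63, sgn +1
Racah Σ t=0..0: t=0:+1/240 = 1/240
⇒ 3j(3 1 4; 2 -1 -1)² = 1/84, sgn -1
4πI² = N·(3j₀)²·(3jₘ)² = 1/7
I = -1·√(0.142857/4π) = -0.10662181

-0.106622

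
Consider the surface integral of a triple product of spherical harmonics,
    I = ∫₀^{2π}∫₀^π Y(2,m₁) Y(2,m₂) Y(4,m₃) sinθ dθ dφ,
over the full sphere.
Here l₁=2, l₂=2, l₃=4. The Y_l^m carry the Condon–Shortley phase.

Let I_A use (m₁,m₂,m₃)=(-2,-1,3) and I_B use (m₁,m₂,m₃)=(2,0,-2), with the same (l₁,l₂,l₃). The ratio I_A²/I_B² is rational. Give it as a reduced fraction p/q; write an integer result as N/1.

Same 2,2,4: normalisation and zero-m 3j drop out of the ratio.
A: Δ: 0! 4! 4! / 9! → 1/630; sum: t=0:+1/144 = 1/144; 3j²(2 2 4; -2 -1 3) = Δ·Π!·Σ² = 1/18  (sign -1)
B: Δ: 0! 4! 4! / 9! → 1/630; sum: t=0:+1/96 = 1/96; 3j²(2 2 4; 2 0 -2) = Δ·Π!·Σ² = 1/42  (sign +1)
I_A²/I_B² = (1/18)/(1/42) = 7/3

7/3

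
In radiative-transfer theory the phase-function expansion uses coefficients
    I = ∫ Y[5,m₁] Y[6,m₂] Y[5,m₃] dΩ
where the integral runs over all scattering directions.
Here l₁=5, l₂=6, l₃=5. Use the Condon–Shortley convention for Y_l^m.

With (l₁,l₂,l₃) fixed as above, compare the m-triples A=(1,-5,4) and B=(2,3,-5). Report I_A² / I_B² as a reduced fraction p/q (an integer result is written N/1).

297/350

Same 5,6,5: normalisation and zero-m 3j drop out of the ratio.
A: Δ: 6! 4! 6! / 17! → 1/28588560; sum: t=0:+1/2073600 t=1:−1/518400 = -1/691200; 3j²(5 6 5; 1 -5 4) = Δ·Π!·Σ² = 81/4420  (sign +1)
B: Δ: 6! 4! 6! / 17! → 1/28588560; sum: t=3:−1/622080 = -1/622080; 3j²(5 6 5; 2 3 -5) = Δ·Π!·Σ² = 105/4862  (sign -1)
I_A²/I_B² = (81/4420)/(105/4862) = 297/350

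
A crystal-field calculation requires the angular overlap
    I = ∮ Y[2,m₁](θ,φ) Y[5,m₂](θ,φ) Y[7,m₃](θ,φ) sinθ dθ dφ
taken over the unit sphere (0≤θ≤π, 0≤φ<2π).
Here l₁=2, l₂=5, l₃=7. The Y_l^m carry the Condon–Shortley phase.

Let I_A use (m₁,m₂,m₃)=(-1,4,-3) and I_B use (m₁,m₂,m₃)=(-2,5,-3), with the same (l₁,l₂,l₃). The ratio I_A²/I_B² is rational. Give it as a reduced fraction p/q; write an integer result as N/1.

40/1

Same 2,5,7: normalisation and zero-m 3j drop out of the ratio.
A: Δ: 0! 4! 10! / 15! → 1/15015; sum: t=0:+1/2177280 = 1/2177280; 3j²(2 5 7; -1 4 -3) = Δ·Π!·Σ² = 8/3003  (sign +1)
B: Δ: 0! 4! 10! / 15! → 1/15015; sum: t=0:+1/87091200 = 1/87091200; 3j²(2 5 7; -2 5 -3) = Δ·Π!·Σ² = 1/15015  (sign +1)
I_A²/I_B² = (8/3003)/(1/15015) = 40/1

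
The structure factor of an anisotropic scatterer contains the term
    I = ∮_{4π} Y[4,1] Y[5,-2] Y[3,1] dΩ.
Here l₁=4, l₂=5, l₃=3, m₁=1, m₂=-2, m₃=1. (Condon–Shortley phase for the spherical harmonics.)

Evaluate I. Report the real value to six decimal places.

0.148044

Checks pass: Σm=0; 12 even; l₃=3∈[1,9].
(2·4+1)(2·5+1)(2·3+1) = 693
Δ: 6! 2! 4! / 13! → 1/180180
sum: t=2:+1/576 t=3:−1/144 t=4:+1/576 = -1/288
3j²(4 5 3; 0 0 0) = Δ·Π!·Σ² = 20/1001  (sign +1)
sum: t=1:−1/960 t=2:+1/288 t=3:−1/1728 = 1/540
3j²(4 5 3; 1 -2 1) = Δ·Π!·Σ² = 128/6435  (sign +1)
combine: 4πI² = 693·20/1001·128/6435 = 512/1859
take √, sign +1: I = 0.14804384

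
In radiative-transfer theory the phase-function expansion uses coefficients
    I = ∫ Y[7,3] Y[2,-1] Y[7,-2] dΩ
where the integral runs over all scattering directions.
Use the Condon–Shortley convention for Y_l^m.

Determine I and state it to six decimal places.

-0.123591

m-sum 0 ✓  L=16 even ✓  5≤7≤9 ✓
Π(2lᵢ+1) = 15×5×15 = 1125
triangle coeff Δ(7,2,7) = 1/185640
Σ_t [0,2]: t=0:+1/2419200 t=1:−1/518400 t=2:+1/2419200 = -1/907200
(3j)²=56/3315 [(7 2 7; 0 0 0)], sign=+1
Σ_t [0,1]: t=0:+1/1935360 t=1:−1/4354560 = 1/3483648
(3j)²=125/12376 [(7 2 7; 3 -1 -2)], sign=-1
⇒ 4πI² = 9375/48841
I = (-1)√(9375/48841/(4π)) = -0.12359145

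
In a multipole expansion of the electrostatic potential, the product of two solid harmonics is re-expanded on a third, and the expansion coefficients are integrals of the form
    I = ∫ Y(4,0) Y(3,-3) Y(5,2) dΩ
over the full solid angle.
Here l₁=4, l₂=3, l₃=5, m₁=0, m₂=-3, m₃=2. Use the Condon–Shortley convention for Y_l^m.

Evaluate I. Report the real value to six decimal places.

0.000000

Σmᵢ = -1 ≠ 0, so the φ-integral vanishes; I = 0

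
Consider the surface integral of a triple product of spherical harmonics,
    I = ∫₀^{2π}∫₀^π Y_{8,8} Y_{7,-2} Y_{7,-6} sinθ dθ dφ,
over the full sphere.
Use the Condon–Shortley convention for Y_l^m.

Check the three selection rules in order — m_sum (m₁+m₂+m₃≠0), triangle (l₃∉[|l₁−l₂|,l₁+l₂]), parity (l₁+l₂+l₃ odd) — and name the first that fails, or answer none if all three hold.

Σmᵢ = 0  ✓
l₃∈[|l₁−l₂|,l₁+l₂]=[1,15], have l₃=7  ✓
Σlᵢ = 22 ⇒ even  ✓

none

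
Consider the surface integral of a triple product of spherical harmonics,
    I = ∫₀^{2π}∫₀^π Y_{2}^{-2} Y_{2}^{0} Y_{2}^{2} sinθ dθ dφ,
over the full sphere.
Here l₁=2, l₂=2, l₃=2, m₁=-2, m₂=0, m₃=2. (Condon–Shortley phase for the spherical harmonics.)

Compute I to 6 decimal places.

m-sum 0 ✓  L=6 even ✓  0≤2≤4 ✓
Π(2lᵢ+1) = 5×5×5 = 125
triangle coeff Δ(2,2,2) = 1/630
Σ_t [0,2]: t=0:+1/8 t=1:−1/1 t=2:+1/8 = -3/4
(3j)²=2/35 [(2 2 2; 0 0 0)], sign=-1
Σ_t [2,2]: t=2:+1/8 = 1/8
(3j)²=2/35 [(2 2 2; -2 0 2)], sign=+1
⇒ 4πI² = 20/49
I = (-1)√(20/49/(4π)) = -0.18022375

-0.180224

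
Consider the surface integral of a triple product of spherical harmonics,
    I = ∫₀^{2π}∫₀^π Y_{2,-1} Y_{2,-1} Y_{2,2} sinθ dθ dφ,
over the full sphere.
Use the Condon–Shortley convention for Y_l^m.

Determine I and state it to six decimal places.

Rules hold: Σm=0, L=6 even, 0≤2≤4.
N = 5·5·5 = 125
Δ = 2!·2!·2!/7! = 1/630
Racah Σ t=0..2: t=0:+1/8 t=1:−1/1 t=2:+1/8 = -3/4
⇒ 3j(2 2 2; 0 0 0)² = 2/35, sgn -1
Racah Σ t=1..1: t=1:−1/4 = -1/4
⇒ 3j(2 2 2; -1 -1 2)² = 3/35, sgn -1
4πI² = N·(3j₀)²·(3jₘ)² = 30/49
I = +1·√(0.612245/4π) = 0.22072812

0.220728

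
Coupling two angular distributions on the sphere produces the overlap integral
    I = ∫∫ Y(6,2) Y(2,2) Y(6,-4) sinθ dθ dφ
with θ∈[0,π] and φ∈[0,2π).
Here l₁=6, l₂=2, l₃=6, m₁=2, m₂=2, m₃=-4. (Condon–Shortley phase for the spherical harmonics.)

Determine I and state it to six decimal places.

-0.153870

Rules hold: Σm=0, L=14 even, 4≤6≤8.
N = 13·5·13 = 845
Δ = 2!·10!·2!/15! = 1/90090
Racah Σ t=0..2: t=0:+1/69120 t=1:−1/14400 t=2:+1/69120 = -7/172800
⇒ 3j(6 2 6; 0 0 0)² = 14/715, sgn -1
Racah Σ t=2..2: t=2:+1/322560 = 1/322560
⇒ 3j(6 2 6; 2 2 -4)² = 18/1001, sgn +1
4πI² = N·(3j₀)²·(3jₘ)² = 36/121
I = -1·√(0.297521/4π) = -0.15386989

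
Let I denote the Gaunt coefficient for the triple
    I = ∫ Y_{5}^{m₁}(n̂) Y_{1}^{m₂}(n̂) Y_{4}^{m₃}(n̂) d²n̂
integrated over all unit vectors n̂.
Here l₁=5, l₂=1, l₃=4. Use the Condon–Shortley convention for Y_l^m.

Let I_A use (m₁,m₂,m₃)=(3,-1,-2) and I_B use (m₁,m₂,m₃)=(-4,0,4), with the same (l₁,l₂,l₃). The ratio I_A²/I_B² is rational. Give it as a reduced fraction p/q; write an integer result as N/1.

l's match ⇒ only the (l;m) 3-j factors differ between A and B.
A: triangle coeff Δ(5,1,4) = 1/495; Σ_t [0,0]: t=0:+1/2880 = 1/2880; (3j)²=28/495 [(5 1 4; 3 -1 -2)], sign=+1
B: triangle coeff Δ(5,1,4) = 1/495; Σ_t [1,1]: t=1:−1/40320 = -1/40320; (3j)²=1/55 [(5 1 4; -4 0 4)], sign=-1
I_A²/I_B² = (28/495)/(1/55) = 28/9

28/9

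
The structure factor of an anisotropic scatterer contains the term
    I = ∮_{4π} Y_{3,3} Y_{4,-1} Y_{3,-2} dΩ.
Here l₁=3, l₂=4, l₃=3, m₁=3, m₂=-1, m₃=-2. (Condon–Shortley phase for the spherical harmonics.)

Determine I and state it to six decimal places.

0.140463

Rules hold: Σm=0, L=10 even, 1≤3≤7.
N = 7·9·7 = 441
Δ = 4!·2!·4!/11! = 1/34650
Racah Σ t=1..3: t=1:−1/72 t=2:+1/16 t=3:−1/72 = 5/144
⇒ 3j(3 4 3; 0 0 0)² = 2/77, sgn -1
Racah Σ t=0..0: t=0:+1/288 = 1/288
⇒ 3j(3 4 3; 3 -1 -2)² = 5/231, sgn -1
4πI² = N·(3j₀)²·(3jₘ)² = 30/121
I = +1·√(0.247934/4π) = 0.14046335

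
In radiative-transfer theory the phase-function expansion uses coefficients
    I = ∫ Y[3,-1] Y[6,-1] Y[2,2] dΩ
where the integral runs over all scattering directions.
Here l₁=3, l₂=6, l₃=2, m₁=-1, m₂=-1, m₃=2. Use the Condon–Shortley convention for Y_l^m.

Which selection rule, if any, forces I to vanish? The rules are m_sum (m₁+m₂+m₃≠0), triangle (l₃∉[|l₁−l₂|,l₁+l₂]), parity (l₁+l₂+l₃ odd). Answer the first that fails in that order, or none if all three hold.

azimuthal sum: -1 − 1 + 2 = 0  ✓
3 ≤ 2 ≤ 9 (triangle on l)  ✗
L = 3 + 6 + 2 = 11 (odd)

triangle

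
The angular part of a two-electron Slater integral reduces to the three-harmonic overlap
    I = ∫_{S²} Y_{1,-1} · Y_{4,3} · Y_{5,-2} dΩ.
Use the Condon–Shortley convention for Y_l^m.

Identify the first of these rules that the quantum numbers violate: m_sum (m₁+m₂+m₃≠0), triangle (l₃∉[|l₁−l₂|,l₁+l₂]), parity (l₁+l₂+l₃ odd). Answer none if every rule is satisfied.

Σmᵢ = 0  ✓
l₃∈[|l₁−l₂|,l₁+l₂]=[3,5], have l₃=5  ✓
Σlᵢ = 10 ⇒ even  ✓

none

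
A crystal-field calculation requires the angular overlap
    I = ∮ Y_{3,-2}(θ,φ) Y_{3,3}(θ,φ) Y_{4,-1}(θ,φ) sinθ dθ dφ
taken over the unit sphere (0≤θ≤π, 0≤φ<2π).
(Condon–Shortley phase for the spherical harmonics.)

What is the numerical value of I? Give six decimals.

0.140463

Checks pass: Σm=0; 10 even; l₃=4∈[0,6].
(2·3+1)(2·3+1)(2·4+1) = 441
Δ: 2! 4! 4! / 11! → 1/34650
sum: t=0:+1/72 t=1:−1/16 t=2:+1/72 = -5/144
3j²(3 3 4; 0 0 0) = Δ·Π!·Σ² = 2/77  (sign -1)
sum: t=2:+1/288 = 1/288
3j²(3 3 4; -2 3 -1) = Δ·Π!·Σ² = 5/231  (sign -1)
combine: 4πI² = 441·2/77·5/231 = 30/121
take √, sign +1: I = 0.14046335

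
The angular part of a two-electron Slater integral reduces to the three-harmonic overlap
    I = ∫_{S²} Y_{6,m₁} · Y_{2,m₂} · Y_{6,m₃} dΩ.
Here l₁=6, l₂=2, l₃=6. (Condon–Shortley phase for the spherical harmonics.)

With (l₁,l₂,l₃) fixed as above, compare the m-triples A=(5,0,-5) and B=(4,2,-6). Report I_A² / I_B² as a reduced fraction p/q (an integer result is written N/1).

l's match ⇒ only the (l;m) 3-j factors differ between A and B.
A: triangle coeff Δ(6,2,6) = 1/90090; Σ_t [0,1]: t=0:+1/1451520 t=1:−1/3628800 = 1/2419200; (3j)²=11/910 [(6 2 6; 5 0 -5)], sign=-1
B: triangle coeff Δ(6,2,6) = 1/90090; Σ_t [2,2]: t=2:+1/14515200 = 1/14515200; (3j)²=2/455 [(6 2 6; 4 2 -6)], sign=+1
I_A²/I_B² = (11/910)/(2/455) = 11/4

11/4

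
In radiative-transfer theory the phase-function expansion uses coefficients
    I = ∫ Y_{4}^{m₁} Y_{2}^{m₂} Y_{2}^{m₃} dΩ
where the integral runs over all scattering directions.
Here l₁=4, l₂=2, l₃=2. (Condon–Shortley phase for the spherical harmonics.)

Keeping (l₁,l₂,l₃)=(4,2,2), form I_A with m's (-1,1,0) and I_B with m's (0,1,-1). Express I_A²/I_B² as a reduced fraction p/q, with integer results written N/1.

Same 4,2,2: normalisation and zero-m 3j drop out of the ratio.
A: Δ: 4! 4! 0! / 9! → 1/630; sum: t=3:−1/24 = -1/24; 3j²(4 2 2; -1 1 0) = Δ·Π!·Σ² = 1/21  (sign -1)
B: Δ: 4! 4! 0! / 9! → 1/630; sum: t=3:−1/36 = -1/36; 3j²(4 2 2; 0 1 -1) = Δ·Π!·Σ² = 8/315  (sign +1)
I_A²/I_B² = (1/21)/(8/315) = 15/8

15/8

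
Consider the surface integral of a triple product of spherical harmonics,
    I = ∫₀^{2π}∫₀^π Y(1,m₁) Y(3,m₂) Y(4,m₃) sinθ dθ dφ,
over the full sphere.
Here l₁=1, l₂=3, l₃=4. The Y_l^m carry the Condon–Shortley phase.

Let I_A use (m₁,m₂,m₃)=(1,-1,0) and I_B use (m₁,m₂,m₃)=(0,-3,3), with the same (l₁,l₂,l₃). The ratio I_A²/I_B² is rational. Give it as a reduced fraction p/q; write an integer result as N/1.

6/7

Shared (l₁,l₂,l₃)=(1,3,4): N and (l;000)² cancel in I_A²/I_B².
A: Δ = 0!·2!·6!/9! = 1/252; Racah Σ t=0..0: t=0:+1/96 = 1/96; ⇒ 3j(1 3 4; 1 -1 0)² = 1/42, sgn +1
B: Δ = 0!·2!·6!/9! = 1/252; Racah Σ t=0..0: t=0:+1/720 = 1/720; ⇒ 3j(1 3 4; 0 -3 3)² = 1/36, sgn -1
I_A²/I_B² = (1/42)/(1/36) = 6/7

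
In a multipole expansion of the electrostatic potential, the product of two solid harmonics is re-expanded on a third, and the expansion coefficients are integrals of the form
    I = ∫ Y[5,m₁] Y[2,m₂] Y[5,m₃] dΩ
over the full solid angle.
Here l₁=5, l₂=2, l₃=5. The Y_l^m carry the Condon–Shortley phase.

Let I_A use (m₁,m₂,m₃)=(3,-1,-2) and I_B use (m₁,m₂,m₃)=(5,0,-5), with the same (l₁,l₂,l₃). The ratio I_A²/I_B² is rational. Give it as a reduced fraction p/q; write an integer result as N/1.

l's match ⇒ only the (l;m) 3-j factors differ between A and B.
A: triangle coeff Δ(5,2,5) = 1/38610; Σ_t [0,1]: t=0:+1/2880 t=1:−1/10080 = 1/4032; (3j)²=10/429 [(5 2 5; 3 -1 -2)], sign=-1
B: triangle coeff Δ(5,2,5) = 1/38610; Σ_t [0,0]: t=0:+1/161280 = 1/161280; (3j)²=15/286 [(5 2 5; 5 0 -5)], sign=+1
I_A²/I_B² = (10/429)/(15/286) = 4/9

4/9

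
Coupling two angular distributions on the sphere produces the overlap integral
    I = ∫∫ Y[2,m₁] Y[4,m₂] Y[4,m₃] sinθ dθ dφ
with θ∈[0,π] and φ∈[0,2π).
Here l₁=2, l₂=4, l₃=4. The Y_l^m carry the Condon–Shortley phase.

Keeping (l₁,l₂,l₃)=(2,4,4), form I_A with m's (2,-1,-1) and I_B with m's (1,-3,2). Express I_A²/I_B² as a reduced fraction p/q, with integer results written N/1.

8/7

l's match ⇒ only the (l;m) 3-j factors differ between A and B.
A: triangle coeff Δ(2,4,4) = 1/13860; Σ_t [0,0]: t=0:+1/144 = 1/144; (3j)²=10/231 [(2 4 4; 2 -1 -1)], sign=-1
B: triangle coeff Δ(2,4,4) = 1/13860; Σ_t [0,1]: t=0:+1/240 t=1:−1/1440 = 1/288; (3j)²=5/132 [(2 4 4; 1 -3 2)], sign=+1
I_A²/I_B² = (10/231)/(5/132) = 8/7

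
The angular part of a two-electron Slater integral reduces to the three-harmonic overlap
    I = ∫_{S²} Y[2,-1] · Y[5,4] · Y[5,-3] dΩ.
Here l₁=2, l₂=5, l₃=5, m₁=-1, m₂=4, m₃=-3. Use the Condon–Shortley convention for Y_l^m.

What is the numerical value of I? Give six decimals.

0.196098

Rules hold: Σm=0, L=12 even, 3≤5≤7.
N = 5·11·11 = 605
Δ = 2!·2!·8!/13! = 1/38610
Racah Σ t=0..2: t=0:+1/2880 t=1:−1/576 t=2:+1/2880 = -1/960
⇒ 3j(2 5 5; 0 0 0)² = 10/429, sgn +1
Racah Σ t=1..2: t=1:−1/80640 t=2:+1/10080 = 1/11520
⇒ 3j(2 5 5; -1 4 -3)² = 49/1430, sgn +1
4πI² = N·(3j₀)²·(3jₘ)² = 245/507
I = +1·√(0.483235/4π) = 0.19609844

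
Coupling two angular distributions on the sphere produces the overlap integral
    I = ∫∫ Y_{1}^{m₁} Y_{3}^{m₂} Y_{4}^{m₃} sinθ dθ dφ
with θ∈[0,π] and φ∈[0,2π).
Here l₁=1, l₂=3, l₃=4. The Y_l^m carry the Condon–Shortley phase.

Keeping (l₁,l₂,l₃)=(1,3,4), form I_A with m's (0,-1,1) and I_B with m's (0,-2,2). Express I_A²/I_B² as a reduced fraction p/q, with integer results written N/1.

5/4

Shared (l₁,l₂,l₃)=(1,3,4): N and (l;000)² cancel in I_A²/I_B².
A: Δ = 0!·2!·6!/9! = 1/252; Racah Σ t=0..0: t=0:+1/48 = 1/48; ⇒ 3j(1 3 4; 0 -1 1)² = 5/84, sgn -1
B: Δ = 0!·2!·6!/9! = 1/252; Racah Σ t=0..0: t=0:+1/120 = 1/120; ⇒ 3j(1 3 4; 0 -2 2)² = 1/21, sgn +1
I_A²/I_B² = (5/84)/(1/21) = 5/4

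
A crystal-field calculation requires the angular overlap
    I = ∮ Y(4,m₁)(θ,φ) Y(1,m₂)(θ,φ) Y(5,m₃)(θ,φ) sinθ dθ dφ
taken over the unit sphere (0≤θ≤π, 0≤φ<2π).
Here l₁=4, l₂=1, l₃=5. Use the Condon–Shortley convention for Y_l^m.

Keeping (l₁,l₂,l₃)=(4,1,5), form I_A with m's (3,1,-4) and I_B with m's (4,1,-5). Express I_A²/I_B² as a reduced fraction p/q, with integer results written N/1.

4/5

Shared (l₁,l₂,l₃)=(4,1,5): N and (l;000)² cancel in I_A²/I_B².
A: Δ = 0!·8!·2!/11! = 1/495; Racah Σ t=0..0: t=0:+1/10080 = 1/10080; ⇒ 3j(4 1 5; 3 1 -4)² = 4/55, sgn -1
B: Δ = 0!·8!·2!/11! = 1/495; Racah Σ t=0..0: t=0:+1/80640 = 1/80640; ⇒ 3j(4 1 5; 4 1 -5)² = 1/11, sgn +1
I_A²/I_B² = (4/55)/(1/11) = 4/5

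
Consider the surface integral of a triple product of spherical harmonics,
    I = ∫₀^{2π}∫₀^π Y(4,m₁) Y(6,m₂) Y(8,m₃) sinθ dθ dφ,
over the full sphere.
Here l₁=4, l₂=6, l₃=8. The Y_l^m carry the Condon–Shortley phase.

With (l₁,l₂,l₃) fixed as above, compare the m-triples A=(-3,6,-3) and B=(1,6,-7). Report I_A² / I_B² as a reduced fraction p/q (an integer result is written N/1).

1/39

Same 4,6,8: normalisation and zero-m 3j drop out of the ratio.
A: Δ: 2! 6! 10! / 19! → 1/23279256; sum: t=2:+1/870912000 = 1/870912000; 3j²(4 6 8; -3 6 -3) = Δ·Π!·Σ² = 11/16796  (sign -1)
B: Δ: 2! 6! 10! / 19! → 1/23279256; sum: t=2:+1/870912000 = 1/870912000; 3j²(4 6 8; 1 6 -7) = Δ·Π!·Σ² = 33/1292  (sign -1)
I_A²/I_B² = (11/16796)/(33/1292) = 1/39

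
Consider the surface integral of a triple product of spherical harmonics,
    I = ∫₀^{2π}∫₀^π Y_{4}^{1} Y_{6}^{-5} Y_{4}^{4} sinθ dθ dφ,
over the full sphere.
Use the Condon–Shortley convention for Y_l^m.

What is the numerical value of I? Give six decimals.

m-sum 0 ✓  L=14 even ✓  2≤4≤10 ✓
Π(2lᵢ+1) = 9×13×9 = 1053
triangle coeff Δ(4,6,4) = 1/1261260
Σ_t [2,4]: t=2:+1/4608 t=3:−1/1296 t=4:+1/4608 = -7/20736
(3j)²=20/1287 [(4 6 4; 0 0 0)], sign=-1
Σ_t [1,1]: t=1:−1/172800 = -1/172800
(3j)²=2/65 [(4 6 4; 1 -5 4)], sign=-1
⇒ 4πI² = 72/143
I = (+1)√(72/143/(4π)) = 0.20016738

0.200167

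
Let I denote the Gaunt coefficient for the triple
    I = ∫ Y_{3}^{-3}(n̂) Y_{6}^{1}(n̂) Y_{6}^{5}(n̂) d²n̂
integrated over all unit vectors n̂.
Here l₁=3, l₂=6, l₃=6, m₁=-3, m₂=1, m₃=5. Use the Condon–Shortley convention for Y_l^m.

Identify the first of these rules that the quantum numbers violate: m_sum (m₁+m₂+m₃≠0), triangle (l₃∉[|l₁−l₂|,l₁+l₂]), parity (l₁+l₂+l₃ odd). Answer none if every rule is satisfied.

m₁+m₂+m₃ = -3 + 1 + 5 = 3  ✗
triangle: |3−6|=3 ≤ l₃=6 ≤ 3+6=9
parity: l₁+l₂+l₃ = 15 is odd

m_sum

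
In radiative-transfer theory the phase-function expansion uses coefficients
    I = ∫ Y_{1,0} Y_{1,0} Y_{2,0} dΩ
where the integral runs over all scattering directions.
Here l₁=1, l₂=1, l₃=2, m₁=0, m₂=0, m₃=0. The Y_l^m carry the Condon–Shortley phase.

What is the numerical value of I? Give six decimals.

0.252313

Rules hold: Σm=0, L=4 even, 0≤2≤2.
N = 3·3·5 = 45
Δ = 0!·2!·2!/5! = 1/30
Racah Σ t=0..0: t=0:+1/1 = 1/1
⇒ 3j(1 1 2; 0 0 0)² = 2/15, sgn +1
(m-triple is (0,0,0) — same symbol as above.)
4πI² = N·(3j₀)²·(3jₘ)² = 4/5
I = +1·√(0.8/4π) = 0.25231325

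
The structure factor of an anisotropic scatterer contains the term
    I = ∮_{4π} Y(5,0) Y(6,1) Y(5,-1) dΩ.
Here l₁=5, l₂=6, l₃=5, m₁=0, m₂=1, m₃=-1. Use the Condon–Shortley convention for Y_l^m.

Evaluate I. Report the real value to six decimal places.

-0.072607

Rules hold: Σm=0, L=16 even, 1≤5≤11.
N = 11·13·11 = 1573
Δ = 6!·4!·6!/17! = 1/28588560
Racah Σ t=1..5: t=1:−1/345600 t=2:+1/13824 t=3:−1/5184 t=4:+1/13824 t=5:−1/345600 = -7/129600
⇒ 3j(5 6 5; 0 0 0)² = 80/7293, sgn +1
Racah Σ t=1..5: t=1:−1/2073600 t=2:+1/34560 t=3:−1/6912 t=4:+1/10368 t=5:−1/138240 = -7/259200
⇒ 3j(5 6 5; 0 1 -1)² = 28/7293, sgn -1
4πI² = N·(3j₀)²·(3jₘ)² = 2240/33813
I = -1·√(0.0662467/4π) = -0.07260679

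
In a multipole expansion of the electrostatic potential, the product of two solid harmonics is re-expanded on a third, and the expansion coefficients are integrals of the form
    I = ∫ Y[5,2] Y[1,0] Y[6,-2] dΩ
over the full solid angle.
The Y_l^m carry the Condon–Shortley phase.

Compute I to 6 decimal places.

0.231133

Checks pass: Σm=0; 12 even; l₃=6∈[4,6].
(2·5+1)(2·1+1)(2·6+1) = 429
Δ: 0! 10! 2! / 13! → 1/858
sum: t=0:+1/14400 = 1/14400
3j²(5 1 6; 0 0 0) = Δ·Π!·Σ² = 6/143  (sign +1)
sum: t=0:+1/30240 = 1/30240
3j²(5 1 6; 2 0 -2) = Δ·Π!·Σ² = 16/429  (sign +1)
combine: 4πI² = 429·6/143·16/429 = 96/143
take √, sign +1: I = 0.23113338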